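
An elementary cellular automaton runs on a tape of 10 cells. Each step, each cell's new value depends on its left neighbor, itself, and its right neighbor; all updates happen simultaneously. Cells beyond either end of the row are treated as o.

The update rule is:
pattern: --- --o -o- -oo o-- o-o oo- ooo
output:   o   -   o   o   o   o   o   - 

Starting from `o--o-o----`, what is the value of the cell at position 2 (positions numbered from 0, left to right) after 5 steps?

oo-oooooo-
-ooo----oo
oo-oooo-o-
-ooo--oooo
oo-oo-o---
position 2 holds -

-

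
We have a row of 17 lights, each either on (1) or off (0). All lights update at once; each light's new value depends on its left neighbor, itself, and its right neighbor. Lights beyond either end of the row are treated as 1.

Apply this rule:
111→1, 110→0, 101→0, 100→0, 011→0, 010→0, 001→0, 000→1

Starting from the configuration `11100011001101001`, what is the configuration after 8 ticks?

00010011001100100

tick 1: 11001000000000000
tick 2: 10000011111111110
tick 3: 00111001111111100
tick 4: 00010000111111000
tick 5: 01000110011110010
tick 6: 00010000001100000
tick 7: 01000111100001110
tick 8: 00010011001100100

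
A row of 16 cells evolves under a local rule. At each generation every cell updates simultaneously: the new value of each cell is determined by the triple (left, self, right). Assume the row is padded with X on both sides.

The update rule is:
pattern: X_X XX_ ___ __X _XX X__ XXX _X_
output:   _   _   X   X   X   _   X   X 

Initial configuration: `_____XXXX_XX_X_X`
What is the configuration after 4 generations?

_XXXX__XX__XX_XX

_XXXXXXX__X__X_X
_XXXXXX__XX_XX_X
_XXXXX__XX__X__X
_XXXX__XX__XX_XX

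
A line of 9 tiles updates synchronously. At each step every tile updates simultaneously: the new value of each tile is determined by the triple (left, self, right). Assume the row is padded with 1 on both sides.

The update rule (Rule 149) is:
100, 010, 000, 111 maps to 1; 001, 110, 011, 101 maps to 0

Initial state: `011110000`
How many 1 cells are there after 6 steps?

001101110
100000100
011110110
001100000
100011110
011001100
count of 1: 4

4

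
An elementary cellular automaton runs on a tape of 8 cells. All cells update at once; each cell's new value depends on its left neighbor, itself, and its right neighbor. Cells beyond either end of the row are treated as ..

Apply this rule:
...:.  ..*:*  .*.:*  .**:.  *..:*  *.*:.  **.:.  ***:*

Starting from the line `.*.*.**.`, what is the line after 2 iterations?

...**.**

**.*...*
...**.**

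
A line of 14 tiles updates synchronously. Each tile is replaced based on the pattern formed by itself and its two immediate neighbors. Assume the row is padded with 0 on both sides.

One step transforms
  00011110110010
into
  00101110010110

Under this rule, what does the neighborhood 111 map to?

1

At position 4 the neighborhood is 111; the next row has 1 there.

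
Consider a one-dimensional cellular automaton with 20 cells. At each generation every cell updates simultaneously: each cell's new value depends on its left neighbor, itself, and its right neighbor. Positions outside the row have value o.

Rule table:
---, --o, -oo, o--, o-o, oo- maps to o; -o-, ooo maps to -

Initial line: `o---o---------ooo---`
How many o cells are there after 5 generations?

oooo-oooooooooo-oooo
---ooo--------ooo---
oooo-oooooooooo-oooo  (repeats generation 1; period 2)
generation 5: oooo-oooooooooo-oooo
count of o: 18

18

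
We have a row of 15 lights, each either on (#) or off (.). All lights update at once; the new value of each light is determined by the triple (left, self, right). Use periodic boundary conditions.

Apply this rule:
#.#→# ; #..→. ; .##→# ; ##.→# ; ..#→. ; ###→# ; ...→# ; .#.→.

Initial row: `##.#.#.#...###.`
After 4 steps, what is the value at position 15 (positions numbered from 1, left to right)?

#

###.#.#..#.####
####.#....#####
#####..##.#####
#####..########
position 15 holds #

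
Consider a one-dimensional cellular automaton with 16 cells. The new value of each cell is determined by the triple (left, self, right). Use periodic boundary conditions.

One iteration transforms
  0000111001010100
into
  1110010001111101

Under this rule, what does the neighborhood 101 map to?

1

At position 10 the neighborhood is 101; the next row has 1 there.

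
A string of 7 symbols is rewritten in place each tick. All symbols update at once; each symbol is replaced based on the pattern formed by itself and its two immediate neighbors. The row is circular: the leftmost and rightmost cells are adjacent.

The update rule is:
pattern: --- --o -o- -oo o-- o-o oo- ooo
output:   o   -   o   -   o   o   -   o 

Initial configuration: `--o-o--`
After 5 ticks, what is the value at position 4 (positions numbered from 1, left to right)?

o-ooooo
-o-oooo
ooo-oo-
-o-o--o
ooooo-o
position 4 holds o

o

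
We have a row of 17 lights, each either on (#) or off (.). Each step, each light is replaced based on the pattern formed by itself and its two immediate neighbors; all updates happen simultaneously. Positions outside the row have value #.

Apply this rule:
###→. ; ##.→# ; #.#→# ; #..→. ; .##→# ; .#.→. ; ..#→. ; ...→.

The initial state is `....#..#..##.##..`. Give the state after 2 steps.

step 1: ..........#####..
step 2: ..........#...#..

..........#...#..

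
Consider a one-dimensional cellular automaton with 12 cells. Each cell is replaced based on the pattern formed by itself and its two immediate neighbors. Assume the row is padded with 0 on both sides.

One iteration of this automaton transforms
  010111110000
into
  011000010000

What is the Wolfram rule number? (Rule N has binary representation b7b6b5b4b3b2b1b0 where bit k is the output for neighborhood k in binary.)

position 4: 111 → 0  (bit 7 = 0)
position 7: 110 → 1  (bit 6 = 1)
position 2: 101 → 1  (bit 5 = 1)
position 8: 100 → 0  (bit 4 = 0)
position 3: 011 → 0  (bit 3 = 0)
position 1: 010 → 1  (bit 2 = 1)
position 0: 001 → 0  (bit 1 = 0)
position 9: 000 → 0  (bit 0 = 0)
bits b7..b0 = 01100100 = 100

100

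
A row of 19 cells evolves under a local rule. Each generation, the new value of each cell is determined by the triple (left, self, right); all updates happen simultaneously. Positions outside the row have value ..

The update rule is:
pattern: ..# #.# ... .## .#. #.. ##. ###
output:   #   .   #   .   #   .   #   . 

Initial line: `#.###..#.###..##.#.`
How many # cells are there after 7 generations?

8

generation 1: #...#.##...#.#.#.#.
generation 2: #.###..#.###.#.#.#.
generation 3: #...#.##...#.#.#.#.  (repeats generation 1; period 2)
generation 7: #...#.##...#.#.#.#.
count of #: 8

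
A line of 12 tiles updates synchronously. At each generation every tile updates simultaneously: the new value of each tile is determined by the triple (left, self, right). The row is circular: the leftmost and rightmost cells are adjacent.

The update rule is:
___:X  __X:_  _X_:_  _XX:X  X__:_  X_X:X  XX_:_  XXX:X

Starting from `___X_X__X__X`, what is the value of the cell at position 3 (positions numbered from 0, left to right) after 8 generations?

_X__X_______
______XXXXXX
_XXXX_XXXXX_
_XXX_XXXXX__
_XX_XXXXX__X
XX_XXXXX____
X_XXXXX__XX_
_XXXXX___X_X
position 3 holds X

X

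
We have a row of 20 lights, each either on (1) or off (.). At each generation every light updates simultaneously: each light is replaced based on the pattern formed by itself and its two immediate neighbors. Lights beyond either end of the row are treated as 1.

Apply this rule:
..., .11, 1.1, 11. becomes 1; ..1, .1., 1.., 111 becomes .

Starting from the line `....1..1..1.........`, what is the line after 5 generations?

.11.........1111111.
111.1111111.1.....11
..111.....11..111.1.
..1.1.111.11..1.11.1
...1.11.1111...11111

...1.11.1111...11111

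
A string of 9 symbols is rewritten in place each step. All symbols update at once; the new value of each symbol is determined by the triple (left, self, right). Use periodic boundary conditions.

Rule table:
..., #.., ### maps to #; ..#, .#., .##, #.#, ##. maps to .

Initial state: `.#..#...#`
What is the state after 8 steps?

#...#..##

step 1: ..#..##..
step 2: #..#...##
step 3: .#..##..#
step 4: ..#...#..
step 5: #..##..##
step 6: .#...#..#
step 7: ..##..#..
step 8: #...#..##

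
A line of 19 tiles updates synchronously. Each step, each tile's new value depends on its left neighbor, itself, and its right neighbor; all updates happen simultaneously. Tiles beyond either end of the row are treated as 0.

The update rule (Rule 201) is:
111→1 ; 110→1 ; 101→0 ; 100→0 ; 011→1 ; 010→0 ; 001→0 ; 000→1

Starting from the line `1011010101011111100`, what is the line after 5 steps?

step 1: 0011000000011111101
step 2: 1011011111011111100
step 3: 0011011111011111101
step 4: 1011011111011111100  (repeats step 2; period 2)
step 5: 0011011111011111101

0011011111011111101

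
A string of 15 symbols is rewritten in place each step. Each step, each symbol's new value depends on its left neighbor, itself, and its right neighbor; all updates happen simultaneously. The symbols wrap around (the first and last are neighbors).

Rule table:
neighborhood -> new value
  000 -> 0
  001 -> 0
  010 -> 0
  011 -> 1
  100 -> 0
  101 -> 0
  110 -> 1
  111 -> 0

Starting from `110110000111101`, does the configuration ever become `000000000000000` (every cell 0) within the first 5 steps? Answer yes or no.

010110000100101
000110000000000
000110000000000  (fixed point — unchanged through step 5)
step 5 is 000110000000000, still not uniform 0

no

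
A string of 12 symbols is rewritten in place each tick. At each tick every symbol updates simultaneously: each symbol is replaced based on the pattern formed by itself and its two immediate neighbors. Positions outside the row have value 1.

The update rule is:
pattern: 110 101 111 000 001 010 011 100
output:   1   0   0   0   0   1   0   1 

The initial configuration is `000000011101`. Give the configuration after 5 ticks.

100110000010

tick 1: 100000000100
tick 2: 110000000110
tick 3: 011000000010
tick 4: 001100000010
tick 5: 100110000010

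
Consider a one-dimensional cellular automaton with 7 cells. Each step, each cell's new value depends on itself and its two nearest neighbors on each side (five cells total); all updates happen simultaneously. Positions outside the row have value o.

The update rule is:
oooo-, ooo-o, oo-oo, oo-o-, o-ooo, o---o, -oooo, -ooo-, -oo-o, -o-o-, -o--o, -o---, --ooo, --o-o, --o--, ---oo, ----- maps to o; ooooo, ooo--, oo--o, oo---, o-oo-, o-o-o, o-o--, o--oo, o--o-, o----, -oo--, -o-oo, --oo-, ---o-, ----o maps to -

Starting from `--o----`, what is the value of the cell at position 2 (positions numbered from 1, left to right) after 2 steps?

-

step 1: --oo--o
step 2: ------o
position 2 holds -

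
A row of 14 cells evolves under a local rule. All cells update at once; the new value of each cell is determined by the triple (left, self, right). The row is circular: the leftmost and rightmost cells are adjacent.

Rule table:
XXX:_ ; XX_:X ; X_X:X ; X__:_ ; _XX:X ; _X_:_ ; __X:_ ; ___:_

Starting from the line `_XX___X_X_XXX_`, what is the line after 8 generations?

_XX___________

generation 1: _XX____X_XX_X_
generation 2: _XX_____XXXX__
generation 3: _XX_____X__X__
generation 4: _XX___________
generation 5: _XX___________  (fixed point — unchanged through generation 8)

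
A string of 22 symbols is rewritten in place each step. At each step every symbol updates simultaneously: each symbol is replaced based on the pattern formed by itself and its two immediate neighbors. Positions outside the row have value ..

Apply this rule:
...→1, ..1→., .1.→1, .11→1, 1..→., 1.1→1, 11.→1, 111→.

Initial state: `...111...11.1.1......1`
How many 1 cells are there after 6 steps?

14

11.1.1.1.111111.1111.1
1111111111....111..111
1........1.11.1.1..1.1
1.111111.11111111..111
111....111......1..1.1
1.1.11.1.1.1111.1..111
count of 1: 14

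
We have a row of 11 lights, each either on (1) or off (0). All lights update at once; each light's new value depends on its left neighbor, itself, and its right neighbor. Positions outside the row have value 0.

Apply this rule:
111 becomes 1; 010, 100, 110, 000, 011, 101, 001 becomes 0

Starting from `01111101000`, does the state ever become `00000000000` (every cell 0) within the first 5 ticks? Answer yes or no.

00111000000
00010000000
00000000000
all cells are 0 at tick 3

yes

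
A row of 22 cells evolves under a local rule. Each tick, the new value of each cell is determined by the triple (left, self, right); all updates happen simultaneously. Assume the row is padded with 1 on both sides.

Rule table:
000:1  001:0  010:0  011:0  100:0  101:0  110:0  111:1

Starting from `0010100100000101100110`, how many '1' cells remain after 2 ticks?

16

0000000001110000000000
0111111100100111111110
count of 1: 16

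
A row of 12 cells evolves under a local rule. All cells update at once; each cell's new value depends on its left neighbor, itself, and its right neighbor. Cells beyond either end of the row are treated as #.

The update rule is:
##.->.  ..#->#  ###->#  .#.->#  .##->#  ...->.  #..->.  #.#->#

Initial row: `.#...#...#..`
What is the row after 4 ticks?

##..##..##.#
#..##..##.##
..##..##.###
.##..##.####

.##..##.####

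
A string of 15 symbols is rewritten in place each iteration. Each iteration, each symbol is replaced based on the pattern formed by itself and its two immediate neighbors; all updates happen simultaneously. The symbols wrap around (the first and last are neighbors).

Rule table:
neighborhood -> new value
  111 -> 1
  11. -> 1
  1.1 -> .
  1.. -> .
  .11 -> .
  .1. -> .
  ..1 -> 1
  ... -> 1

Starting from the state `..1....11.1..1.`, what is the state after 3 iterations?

11..111.1...1..
.1.1.11...11..1
......1.11.1.1.

......1.11.1.1.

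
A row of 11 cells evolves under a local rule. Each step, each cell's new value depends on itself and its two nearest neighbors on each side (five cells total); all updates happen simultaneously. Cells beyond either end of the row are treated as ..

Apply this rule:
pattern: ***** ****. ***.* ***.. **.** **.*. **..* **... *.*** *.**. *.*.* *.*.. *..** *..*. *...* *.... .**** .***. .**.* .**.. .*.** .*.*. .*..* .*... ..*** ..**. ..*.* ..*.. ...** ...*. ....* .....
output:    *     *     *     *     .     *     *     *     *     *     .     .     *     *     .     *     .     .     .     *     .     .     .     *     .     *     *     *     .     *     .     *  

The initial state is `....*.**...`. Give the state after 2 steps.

**.**.*****
*..*..*.***

*..*..*.***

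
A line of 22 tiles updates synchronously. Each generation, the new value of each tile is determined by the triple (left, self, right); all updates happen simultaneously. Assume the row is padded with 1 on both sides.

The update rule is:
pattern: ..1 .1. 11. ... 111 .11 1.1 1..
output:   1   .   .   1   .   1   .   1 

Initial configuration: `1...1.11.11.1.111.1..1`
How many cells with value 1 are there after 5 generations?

6

generation 1: .111..1..1....1....111
generation 2: .1..11.11.1111.11111..
generation 3: ..111..1..1....1....11
generation 4: 111..11.11.1111.11111.
generation 5: ...111..1..1....1.....
count of 1: 6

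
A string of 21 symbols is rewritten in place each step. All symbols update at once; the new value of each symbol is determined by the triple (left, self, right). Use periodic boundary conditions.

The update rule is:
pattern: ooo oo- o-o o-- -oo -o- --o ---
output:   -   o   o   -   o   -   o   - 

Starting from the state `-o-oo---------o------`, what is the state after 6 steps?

o-ooo--------o-------
-oo-o-------o-------o
oooo-------o-------o-
o--o------o-------o-o
o-o------o-------o-oo
oo------o-------o-oo-

oo------o-------o-oo-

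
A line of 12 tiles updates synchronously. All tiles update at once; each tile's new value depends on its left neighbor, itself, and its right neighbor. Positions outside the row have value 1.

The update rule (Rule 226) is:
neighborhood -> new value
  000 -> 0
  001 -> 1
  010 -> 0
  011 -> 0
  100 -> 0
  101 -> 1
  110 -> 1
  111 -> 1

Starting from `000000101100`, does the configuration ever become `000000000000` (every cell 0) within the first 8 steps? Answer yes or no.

no

step 1: 000001010101
step 2: 000010101010
step 3: 000101010101
step 4: 001010101010
step 5: 010101010101
step 6: 101010101010
step 7: 110101010101
step 8: 111010101010
step 8 is 111010101010, still not uniform 0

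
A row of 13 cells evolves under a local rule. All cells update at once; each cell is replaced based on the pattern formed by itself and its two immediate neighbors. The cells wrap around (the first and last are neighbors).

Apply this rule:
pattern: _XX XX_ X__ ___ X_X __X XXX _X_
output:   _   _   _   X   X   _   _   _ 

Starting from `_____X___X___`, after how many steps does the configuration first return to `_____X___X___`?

2

XXXX___X___XX
_____X___X___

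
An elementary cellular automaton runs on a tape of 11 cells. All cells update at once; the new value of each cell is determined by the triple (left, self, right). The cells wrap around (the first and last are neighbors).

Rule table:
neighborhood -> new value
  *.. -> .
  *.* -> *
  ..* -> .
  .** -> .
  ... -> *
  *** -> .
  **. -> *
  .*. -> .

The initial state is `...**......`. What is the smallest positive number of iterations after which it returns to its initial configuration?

**..*.*****
.*...*.....
...*...****
.*...*....*
*..*...**..
.....*..*..
****......*
...*.****..
**..*...*.*
.*....*..*.
...**......

11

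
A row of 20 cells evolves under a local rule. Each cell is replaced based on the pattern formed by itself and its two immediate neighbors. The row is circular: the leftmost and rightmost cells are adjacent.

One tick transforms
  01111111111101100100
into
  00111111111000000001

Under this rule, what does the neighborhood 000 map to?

1

At position 19 the neighborhood is 000; the next row has 1 there.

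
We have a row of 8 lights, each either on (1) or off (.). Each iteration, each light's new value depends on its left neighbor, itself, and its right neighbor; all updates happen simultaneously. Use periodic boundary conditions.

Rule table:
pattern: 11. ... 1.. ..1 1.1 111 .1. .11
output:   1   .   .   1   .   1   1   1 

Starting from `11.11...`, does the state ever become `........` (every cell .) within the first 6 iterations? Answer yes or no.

11.11..1
11.11.11
11.11.11  (fixed point — unchanged through iteration 6)
iteration 6 is 11.11.11, still not uniform .

no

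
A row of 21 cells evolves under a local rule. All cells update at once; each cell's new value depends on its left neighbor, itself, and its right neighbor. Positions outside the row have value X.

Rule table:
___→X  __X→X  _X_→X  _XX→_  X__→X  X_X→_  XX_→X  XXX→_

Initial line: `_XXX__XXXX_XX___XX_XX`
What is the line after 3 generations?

__XXX______XXXXX_____

___XXX___X__XXXX_X___
XXX__XXXXXXX___X_XXXX
__XXX______XXXXX_____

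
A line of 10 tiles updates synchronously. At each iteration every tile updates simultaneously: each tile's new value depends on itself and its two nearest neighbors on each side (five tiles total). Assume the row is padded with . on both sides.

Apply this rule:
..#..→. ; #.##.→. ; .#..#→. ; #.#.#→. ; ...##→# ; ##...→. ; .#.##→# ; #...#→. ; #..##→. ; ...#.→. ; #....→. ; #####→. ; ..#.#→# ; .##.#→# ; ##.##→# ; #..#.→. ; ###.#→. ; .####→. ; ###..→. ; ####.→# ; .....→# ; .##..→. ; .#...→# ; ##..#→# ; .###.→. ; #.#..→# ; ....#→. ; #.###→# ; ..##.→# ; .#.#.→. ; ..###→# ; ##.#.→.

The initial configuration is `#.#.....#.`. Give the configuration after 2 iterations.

##.#.##...

#.##.#...#
##.#.##...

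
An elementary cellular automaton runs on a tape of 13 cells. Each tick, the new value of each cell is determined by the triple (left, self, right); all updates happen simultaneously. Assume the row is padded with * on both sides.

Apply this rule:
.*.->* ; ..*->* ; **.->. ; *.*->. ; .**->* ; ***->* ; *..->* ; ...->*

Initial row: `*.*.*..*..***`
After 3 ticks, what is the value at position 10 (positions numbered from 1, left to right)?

*

..*.*********
***.*********
**..*********
position 10 holds *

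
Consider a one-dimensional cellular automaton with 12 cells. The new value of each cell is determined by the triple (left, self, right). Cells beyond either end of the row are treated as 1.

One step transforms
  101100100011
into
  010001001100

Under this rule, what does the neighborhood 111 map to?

0

At position 11 the neighborhood is 111; the next row has 0 there.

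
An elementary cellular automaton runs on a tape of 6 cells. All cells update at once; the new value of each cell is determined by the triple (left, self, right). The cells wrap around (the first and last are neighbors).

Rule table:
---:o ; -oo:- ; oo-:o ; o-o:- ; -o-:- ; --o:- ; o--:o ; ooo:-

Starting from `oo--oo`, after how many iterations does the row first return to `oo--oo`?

6

-oo---
--oooo
o----o
oooo--
---oo-
oo--oo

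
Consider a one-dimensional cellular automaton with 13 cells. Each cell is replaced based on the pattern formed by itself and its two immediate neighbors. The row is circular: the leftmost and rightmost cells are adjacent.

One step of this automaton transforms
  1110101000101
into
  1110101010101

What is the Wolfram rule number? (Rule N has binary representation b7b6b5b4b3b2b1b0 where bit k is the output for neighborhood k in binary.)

position 0: 111 → 1  (bit 7 = 1)
position 2: 110 → 1  (bit 6 = 1)
position 3: 101 → 0  (bit 5 = 0)
position 7: 100 → 0  (bit 4 = 0)
position 12: 011 → 1  (bit 3 = 1)
position 4: 010 → 1  (bit 2 = 1)
position 9: 001 → 0  (bit 1 = 0)
position 8: 000 → 1  (bit 0 = 1)
bits b7..b0 = 11001101 = 205

205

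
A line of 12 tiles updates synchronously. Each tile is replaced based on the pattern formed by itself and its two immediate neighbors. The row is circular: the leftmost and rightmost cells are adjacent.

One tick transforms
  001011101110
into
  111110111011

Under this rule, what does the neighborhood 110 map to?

1

At position 6 the neighborhood is 110; the next row has 1 there.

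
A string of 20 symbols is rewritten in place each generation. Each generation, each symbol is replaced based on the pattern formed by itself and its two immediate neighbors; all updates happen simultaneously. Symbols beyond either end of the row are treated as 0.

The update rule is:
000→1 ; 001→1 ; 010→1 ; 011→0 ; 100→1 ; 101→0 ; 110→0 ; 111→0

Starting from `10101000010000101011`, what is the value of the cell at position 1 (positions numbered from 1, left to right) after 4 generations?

1

10101111111111101000
10100000000000001111
10111111111111110000
10000000000000001111
position 1 holds 1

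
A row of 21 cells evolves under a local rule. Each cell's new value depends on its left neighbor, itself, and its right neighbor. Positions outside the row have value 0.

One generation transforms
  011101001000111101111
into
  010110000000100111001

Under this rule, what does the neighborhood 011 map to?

1

At position 1 the neighborhood is 011; the next row has 1 there.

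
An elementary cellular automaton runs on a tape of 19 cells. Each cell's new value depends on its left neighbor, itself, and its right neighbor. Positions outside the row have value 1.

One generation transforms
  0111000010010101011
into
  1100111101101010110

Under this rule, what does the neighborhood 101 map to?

At position 0 the neighborhood is 101; the next row has 1 there.

1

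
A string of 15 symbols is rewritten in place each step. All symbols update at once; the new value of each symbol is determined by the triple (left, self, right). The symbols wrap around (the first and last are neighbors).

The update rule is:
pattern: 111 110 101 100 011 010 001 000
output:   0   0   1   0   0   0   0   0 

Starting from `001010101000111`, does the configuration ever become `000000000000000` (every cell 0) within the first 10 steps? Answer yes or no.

000101010000000
000010100000000
000001000000000
000000000000000
all cells are 0 at step 4

yes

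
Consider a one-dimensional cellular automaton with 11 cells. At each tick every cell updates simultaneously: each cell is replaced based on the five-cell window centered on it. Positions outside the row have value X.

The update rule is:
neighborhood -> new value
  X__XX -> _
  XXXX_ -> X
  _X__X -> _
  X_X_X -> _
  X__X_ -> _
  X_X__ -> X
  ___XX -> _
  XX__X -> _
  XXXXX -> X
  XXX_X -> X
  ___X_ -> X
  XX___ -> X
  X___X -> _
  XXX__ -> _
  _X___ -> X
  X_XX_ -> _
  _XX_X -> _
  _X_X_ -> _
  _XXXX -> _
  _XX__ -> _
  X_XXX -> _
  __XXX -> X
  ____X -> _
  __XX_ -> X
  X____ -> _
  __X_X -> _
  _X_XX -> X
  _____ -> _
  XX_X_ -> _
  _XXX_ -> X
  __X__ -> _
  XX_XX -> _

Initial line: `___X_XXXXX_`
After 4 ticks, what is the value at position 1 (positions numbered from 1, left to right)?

_

X_X_X__XXX_
X___X__XXX_
_X_X___XXX_
___XX__XXX_
position 1 holds _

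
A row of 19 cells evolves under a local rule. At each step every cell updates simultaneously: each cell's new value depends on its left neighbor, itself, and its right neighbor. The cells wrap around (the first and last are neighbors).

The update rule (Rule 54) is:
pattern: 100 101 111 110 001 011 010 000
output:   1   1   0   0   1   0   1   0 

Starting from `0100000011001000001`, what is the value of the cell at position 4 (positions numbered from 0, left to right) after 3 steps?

1

1110000100111100011
0001001111000010100
0011110000100111110
position 4 holds 1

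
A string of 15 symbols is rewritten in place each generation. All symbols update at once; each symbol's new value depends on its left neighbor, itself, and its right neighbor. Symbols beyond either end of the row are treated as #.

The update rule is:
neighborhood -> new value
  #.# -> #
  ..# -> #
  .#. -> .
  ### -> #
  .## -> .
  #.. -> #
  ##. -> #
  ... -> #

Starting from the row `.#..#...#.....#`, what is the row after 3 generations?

#.##.###.#####.
##.##.###.#####
###.##.###.####

###.##.###.####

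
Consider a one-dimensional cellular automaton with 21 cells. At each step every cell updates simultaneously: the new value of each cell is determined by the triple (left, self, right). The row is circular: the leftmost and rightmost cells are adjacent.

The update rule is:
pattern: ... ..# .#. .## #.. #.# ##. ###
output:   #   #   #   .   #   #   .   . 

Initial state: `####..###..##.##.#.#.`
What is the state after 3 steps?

....##...##.....#####

....##...##..#..#####
####..###..#####.....
....##...##.....#####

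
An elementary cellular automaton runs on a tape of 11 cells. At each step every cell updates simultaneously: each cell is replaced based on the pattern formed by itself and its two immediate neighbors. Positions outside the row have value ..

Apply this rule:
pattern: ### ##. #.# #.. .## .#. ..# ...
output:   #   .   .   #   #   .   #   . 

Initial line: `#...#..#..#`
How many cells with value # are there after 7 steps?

3

.#.#.##.##.
#....#..#.#
.#..#.##...
#.##..#.#..
..#.##...#.
.#..#.#.#.#
#.##.......
count of #: 3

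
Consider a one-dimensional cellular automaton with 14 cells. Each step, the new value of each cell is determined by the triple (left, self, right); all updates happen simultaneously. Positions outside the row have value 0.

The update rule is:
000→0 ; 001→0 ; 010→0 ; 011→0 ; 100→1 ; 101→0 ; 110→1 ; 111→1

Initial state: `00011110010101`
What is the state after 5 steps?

00000000111100

00001111000000
00000111100000
00000011110000
00000001111000
00000000111100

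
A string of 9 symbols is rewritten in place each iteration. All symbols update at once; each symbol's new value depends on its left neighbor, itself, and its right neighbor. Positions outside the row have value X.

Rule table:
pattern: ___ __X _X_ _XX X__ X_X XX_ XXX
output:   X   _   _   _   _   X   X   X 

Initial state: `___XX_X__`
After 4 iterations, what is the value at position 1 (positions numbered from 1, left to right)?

_X__XX___
X____X_X_
X_XX__X_X
XX_X___X_
position 1 holds X

X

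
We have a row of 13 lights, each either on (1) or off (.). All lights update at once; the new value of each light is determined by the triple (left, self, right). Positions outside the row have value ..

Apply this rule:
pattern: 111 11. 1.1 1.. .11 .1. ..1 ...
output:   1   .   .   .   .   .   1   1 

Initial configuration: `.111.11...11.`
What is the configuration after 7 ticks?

11......1..11

tick 1: 1.1.....11...
tick 2: ....1111...11
tick 3: 1111.11..11..
tick 4: .11.....1...1
tick 5: 1...1111..11.
tick 6: ..11.11..1...
tick 7: 11......1..11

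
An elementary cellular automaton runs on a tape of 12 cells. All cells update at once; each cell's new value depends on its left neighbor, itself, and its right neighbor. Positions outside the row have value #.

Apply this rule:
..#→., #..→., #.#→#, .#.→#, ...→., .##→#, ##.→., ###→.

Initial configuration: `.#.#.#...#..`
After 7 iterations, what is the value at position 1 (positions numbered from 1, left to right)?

iteration 1: ######...#..
iteration 2: .........#..
iteration 3: .........#..  (fixed point — unchanged through iteration 7)
position 1 holds .

.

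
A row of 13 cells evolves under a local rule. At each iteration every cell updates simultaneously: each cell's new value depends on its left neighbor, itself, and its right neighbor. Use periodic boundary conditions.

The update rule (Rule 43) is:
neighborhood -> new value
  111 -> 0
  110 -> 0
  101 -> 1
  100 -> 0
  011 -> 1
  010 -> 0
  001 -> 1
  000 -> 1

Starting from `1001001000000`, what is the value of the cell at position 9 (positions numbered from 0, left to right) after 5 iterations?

1

0010010011111
0100100110000
1001001100111
0010011001100
1100110011001
position 9 holds 1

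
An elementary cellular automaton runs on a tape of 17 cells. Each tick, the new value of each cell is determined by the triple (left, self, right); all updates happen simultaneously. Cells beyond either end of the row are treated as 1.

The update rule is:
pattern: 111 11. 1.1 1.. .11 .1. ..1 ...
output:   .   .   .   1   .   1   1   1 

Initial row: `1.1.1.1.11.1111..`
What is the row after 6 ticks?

..1.1.1........11
111.1.111111111..
....1..........11
111111111111111..
...............11
111111111111111..

111111111111111..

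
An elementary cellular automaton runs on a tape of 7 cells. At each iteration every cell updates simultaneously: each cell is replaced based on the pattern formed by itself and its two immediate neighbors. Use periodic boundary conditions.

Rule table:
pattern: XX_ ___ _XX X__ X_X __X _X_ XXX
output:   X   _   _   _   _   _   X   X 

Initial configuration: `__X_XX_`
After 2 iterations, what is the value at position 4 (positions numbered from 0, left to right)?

iteration 1: __X__X_
iteration 2: __X__X_
position 4 holds _

_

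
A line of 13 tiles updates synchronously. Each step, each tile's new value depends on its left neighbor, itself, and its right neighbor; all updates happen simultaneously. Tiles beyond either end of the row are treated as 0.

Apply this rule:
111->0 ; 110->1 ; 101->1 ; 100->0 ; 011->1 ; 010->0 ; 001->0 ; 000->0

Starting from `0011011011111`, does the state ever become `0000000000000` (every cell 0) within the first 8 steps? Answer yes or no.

yes

step 1: 0011111110001
step 2: 0010000010000
step 3: 0000000000000
all cells are 0 at step 3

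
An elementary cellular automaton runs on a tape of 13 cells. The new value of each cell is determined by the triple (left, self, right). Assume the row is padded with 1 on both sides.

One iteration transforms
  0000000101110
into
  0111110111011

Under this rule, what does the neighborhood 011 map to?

At position 9 the neighborhood is 011; the next row has 1 there.

1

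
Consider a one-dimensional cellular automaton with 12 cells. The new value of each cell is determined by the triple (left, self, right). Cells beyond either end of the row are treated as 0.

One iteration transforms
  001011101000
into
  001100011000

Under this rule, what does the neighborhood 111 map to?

0

At position 5 the neighborhood is 111; the next row has 0 there.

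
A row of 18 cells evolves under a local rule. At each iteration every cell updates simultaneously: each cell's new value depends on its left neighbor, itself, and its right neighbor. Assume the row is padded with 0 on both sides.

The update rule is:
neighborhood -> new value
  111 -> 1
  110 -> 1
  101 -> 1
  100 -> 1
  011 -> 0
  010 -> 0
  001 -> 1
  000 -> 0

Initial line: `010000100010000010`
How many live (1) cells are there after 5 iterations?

101001010101000101
010110101010101010
101011010101010101
010101101010101010
101010110101010101
count of 1: 10

10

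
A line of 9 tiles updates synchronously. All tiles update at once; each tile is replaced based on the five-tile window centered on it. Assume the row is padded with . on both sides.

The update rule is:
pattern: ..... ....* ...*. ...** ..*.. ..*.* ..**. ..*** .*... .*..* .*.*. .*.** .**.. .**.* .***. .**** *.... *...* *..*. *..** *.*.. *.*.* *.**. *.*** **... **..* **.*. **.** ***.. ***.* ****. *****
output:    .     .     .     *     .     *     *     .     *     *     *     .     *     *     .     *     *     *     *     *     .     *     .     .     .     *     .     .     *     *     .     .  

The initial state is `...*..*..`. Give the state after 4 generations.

....**.**
...***..*
..*..***.
...**..*.

...**..*.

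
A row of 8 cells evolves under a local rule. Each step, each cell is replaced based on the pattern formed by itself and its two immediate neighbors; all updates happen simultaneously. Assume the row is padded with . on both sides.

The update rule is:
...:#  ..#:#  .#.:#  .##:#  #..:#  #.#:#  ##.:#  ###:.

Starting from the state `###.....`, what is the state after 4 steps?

###....#

step 1: #.######
step 2: ###....#
step 3: #.######  (repeats step 1; period 2)
step 4: ###....#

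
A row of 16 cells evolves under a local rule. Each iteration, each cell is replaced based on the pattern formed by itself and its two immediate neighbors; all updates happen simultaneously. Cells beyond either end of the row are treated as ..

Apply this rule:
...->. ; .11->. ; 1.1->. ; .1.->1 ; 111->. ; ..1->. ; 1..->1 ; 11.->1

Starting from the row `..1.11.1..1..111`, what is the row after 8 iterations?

..1..1.11.11...1
..11.1..1..11..1
...1.11.11..11.1
...1..1..11..1.1
...11.11..11.1.1
....1..11..1.1.1
....11..11.1.1.1
.....11..1.1.1.1

.....11..1.1.1.1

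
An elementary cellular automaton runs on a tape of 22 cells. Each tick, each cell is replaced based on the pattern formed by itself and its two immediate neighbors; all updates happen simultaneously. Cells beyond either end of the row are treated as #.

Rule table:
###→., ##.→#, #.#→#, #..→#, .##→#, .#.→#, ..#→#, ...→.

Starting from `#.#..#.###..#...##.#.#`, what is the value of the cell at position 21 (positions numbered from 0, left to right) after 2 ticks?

########.#####.#######
.......###...###......
position 21 holds .

.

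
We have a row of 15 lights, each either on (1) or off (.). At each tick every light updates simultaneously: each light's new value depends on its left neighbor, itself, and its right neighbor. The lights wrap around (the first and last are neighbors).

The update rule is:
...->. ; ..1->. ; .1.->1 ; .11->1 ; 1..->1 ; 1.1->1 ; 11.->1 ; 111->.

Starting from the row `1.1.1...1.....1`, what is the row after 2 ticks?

111111..11....1
.....11.111...1

.....11.111...1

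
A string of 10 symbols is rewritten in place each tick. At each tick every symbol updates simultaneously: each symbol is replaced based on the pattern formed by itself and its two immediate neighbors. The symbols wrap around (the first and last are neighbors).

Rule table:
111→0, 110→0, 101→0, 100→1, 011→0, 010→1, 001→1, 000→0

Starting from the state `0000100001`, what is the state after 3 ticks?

1001110011
0110001100
1001010010

1001010010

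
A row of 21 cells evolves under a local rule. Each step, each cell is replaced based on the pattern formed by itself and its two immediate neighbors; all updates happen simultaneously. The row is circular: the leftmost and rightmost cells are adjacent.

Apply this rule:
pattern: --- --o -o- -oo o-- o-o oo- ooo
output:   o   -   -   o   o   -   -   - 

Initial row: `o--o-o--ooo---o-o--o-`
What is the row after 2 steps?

step 1: -o----o-o--oo----o---
step 2: --ooo----o-o-ooo--ooo

--ooo----o-o-ooo--ooo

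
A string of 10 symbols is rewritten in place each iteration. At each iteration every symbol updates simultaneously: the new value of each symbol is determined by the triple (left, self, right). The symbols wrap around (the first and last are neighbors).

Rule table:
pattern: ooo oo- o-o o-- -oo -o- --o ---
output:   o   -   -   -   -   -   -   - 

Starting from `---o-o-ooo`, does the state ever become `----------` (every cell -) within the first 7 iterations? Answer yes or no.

--------o-
----------
all cells are - at iteration 2

yes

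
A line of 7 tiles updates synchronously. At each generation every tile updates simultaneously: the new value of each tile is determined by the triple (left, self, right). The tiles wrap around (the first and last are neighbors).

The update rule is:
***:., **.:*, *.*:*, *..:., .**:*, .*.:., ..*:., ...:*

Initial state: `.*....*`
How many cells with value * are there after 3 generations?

5

*..**..
...**..
**.**.*
count of *: 5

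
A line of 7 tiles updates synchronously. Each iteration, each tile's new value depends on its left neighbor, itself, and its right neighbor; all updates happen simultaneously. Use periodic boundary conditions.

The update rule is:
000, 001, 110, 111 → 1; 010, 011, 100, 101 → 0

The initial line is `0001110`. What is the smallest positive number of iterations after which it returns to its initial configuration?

iteration 1: 1110110
iteration 2: 0110010
iteration 3: 1010100
iteration 4: 0000001
iteration 5: 0111110
iteration 6: 1011110
iteration 7: 0001110

7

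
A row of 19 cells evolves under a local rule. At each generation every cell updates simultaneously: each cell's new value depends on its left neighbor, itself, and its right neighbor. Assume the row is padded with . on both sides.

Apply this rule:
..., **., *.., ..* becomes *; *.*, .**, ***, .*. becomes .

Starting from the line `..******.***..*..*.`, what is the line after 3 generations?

**.....*...***.**.*
.******.***..*..*..
*.....*...***.**.**

*.....*...***.**.**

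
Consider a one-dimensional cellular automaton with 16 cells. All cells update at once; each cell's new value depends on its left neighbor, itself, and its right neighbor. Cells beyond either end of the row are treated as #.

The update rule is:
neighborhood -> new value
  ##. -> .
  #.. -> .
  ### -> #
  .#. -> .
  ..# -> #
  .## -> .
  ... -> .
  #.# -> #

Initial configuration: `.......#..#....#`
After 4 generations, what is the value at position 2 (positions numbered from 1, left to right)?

......#..#....#.
.....#..#....#.#
....#..#....#.#.
...#..#....#.#.#
position 2 holds .

.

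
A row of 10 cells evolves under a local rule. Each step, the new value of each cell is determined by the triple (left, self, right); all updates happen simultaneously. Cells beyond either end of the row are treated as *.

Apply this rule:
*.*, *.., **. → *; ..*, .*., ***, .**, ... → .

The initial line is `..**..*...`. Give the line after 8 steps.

*..**..*..
**..**..*.
.**..**..*
*.**..**..
**.**..**.
.**.**..**
*.**.**...
**.**.**..

**.**.**..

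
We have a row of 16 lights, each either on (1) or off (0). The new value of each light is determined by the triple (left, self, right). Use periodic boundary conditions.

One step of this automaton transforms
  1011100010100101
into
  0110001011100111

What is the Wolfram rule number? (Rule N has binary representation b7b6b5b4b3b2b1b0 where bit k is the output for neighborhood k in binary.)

position 3: 111 → 0  (bit 7 = 0)
position 0: 110 → 0  (bit 6 = 0)
position 1: 101 → 1  (bit 5 = 1)
position 5: 100 → 0  (bit 4 = 0)
position 2: 011 → 1  (bit 3 = 1)
position 8: 010 → 1  (bit 2 = 1)
position 7: 001 → 0  (bit 1 = 0)
position 6: 000 → 1  (bit 0 = 1)
bits b7..b0 = 00101101 = 45

45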